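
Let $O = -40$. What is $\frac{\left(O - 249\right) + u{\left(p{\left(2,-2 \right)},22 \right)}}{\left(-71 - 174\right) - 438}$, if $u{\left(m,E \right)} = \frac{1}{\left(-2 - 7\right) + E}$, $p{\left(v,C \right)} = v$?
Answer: $\frac{3756}{8879} \approx 0.42302$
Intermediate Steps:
$u{\left(m,E \right)} = \frac{1}{-9 + E}$
$\frac{\left(O - 249\right) + u{\left(p{\left(2,-2 \right)},22 \right)}}{\left(-71 - 174\right) - 438} = \frac{\left(-40 - 249\right) + \frac{1}{-9 + 22}}{\left(-71 - 174\right) - 438} = \frac{-289 + \frac{1}{13}}{-245 - 438} = \frac{-289 + \frac{1}{13}}{-683} = \left(- \frac{3756}{13}\right) \left(- \frac{1}{683}\right) = \frac{3756}{8879}$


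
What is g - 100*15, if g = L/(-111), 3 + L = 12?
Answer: -55503/37 ≈ -1500.1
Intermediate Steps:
L = 9 (L = -3 + 12 = 9)
g = -3/37 (g = 9/(-111) = 9*(-1/111) = -3/37 ≈ -0.081081)
g - 100*15 = -3/37 - 100*15 = -3/37 - 1500 = -55503/37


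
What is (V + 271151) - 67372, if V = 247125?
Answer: 450904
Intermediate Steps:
(V + 271151) - 67372 = (247125 + 271151) - 67372 = 518276 - 67372 = 450904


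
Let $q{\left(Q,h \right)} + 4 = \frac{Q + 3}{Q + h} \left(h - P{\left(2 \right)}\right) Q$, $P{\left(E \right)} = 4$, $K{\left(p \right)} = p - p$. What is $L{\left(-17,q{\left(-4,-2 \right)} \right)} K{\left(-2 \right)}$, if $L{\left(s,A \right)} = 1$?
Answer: $0$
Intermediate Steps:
$K{\left(p \right)} = 0$
$q{\left(Q,h \right)} = -4 + \frac{Q \left(-4 + h\right) \left(3 + Q\right)}{Q + h}$ ($q{\left(Q,h \right)} = -4 + \frac{Q + 3}{Q + h} \left(h - 4\right) Q = -4 + \frac{3 + Q}{Q + h} \left(h - 4\right) Q = -4 + \frac{3 + Q}{Q + h} \left(-4 + h\right) Q = -4 + \frac{\left(-4 + h\right) \left(3 + Q\right)}{Q + h} Q = -4 + \frac{Q \left(-4 + h\right) \left(3 + Q\right)}{Q + h}$)
$L{\left(-17,q{\left(-4,-2 \right)} \right)} K{\left(-2 \right)} = 1 \cdot 0 = 0$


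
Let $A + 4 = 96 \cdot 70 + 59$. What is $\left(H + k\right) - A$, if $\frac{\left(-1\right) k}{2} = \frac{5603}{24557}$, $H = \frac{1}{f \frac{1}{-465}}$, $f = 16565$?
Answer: $- \frac{42402722658}{6258257} \approx -6775.5$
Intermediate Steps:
$H = - \frac{93}{3313}$ ($H = \frac{1}{16565 \frac{1}{-465}} = \frac{1}{16565 \left(- \frac{1}{465}\right)} = \frac{1}{- \frac{3313}{93}} = - \frac{93}{3313} \approx -0.028071$)
$k = - \frac{862}{1889}$ ($k = - 2 \cdot \frac{5603}{24557} = - 2 \cdot 5603 \cdot \frac{1}{24557} = \left(-2\right) \frac{431}{1889} = - \frac{862}{1889} \approx -0.45633$)
$A = 6775$ ($A = -4 + \left(96 \cdot 70 + 59\right) = -4 + \left(6720 + 59\right) = -4 + 6779 = 6775$)
$\left(H + k\right) - A = \left(- \frac{93}{3313} - \frac{862}{1889}\right) - 6775 = - \frac{3031483}{6258257} - 6775 = - \frac{42402722658}{6258257}$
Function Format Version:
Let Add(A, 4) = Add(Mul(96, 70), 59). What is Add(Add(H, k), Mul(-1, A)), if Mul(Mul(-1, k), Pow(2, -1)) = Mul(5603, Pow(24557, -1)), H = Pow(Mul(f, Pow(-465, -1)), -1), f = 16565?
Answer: Rational(-42402722658, 6258257) ≈ -6775.5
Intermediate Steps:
H = Rational(-93, 3313) (H = Pow(Mul(16565, Pow(-465, -1)), -1) = Pow(Mul(16565, Rational(-1, 465)), -1) = Pow(Rational(-3313, 93), -1) = Rational(-93, 3313) ≈ -0.028071)
k = Rational(-862, 1889) (k = Mul(-2, Mul(5603, Pow(24557, -1))) = Mul(-2, Mul(5603, Rational(1, 24557))) = Mul(-2, Rational(431, 1889)) = Rational(-862, 1889) ≈ -0.45633)
A = 6775 (A = Add(-4, Add(Mul(96, 70), 59)) = Add(-4, Add(6720, 59)) = Add(-4, 6779) = 6775)
Add(Add(H, k), Mul(-1, A)) = Add(Add(Rational(-93, 3313), Rational(-862, 1889)), Mul(-1, 6775)) = Add(Rational(-3031483, 6258257), -6775) = Rational(-42402722658, 6258257)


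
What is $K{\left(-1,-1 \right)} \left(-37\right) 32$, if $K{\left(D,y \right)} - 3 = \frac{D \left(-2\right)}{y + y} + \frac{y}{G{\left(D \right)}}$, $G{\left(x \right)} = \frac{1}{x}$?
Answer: $-3552$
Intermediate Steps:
$K{\left(D,y \right)} = 3 + D y - \frac{D}{y}$ ($K{\left(D,y \right)} = 3 + \left(\frac{D \left(-2\right)}{y + y} + \frac{y}{\frac{1}{D}}\right) = 3 + \left(\frac{\left(-2\right) D}{2 y} + y D\right) = 3 + \left(- 2 D \frac{1}{2 y} + D y\right) = 3 + \left(- \frac{D}{y} + D y\right) = 3 + \left(D y - \frac{D}{y}\right) = 3 + D y - \frac{D}{y}$)
$K{\left(-1,-1 \right)} \left(-37\right) 32 = \left(3 - -1 - - \frac{1}{-1}\right) \left(-37\right) 32 = \left(3 + 1 - \left(-1\right) \left(-1\right)\right) \left(-37\right) 32 = \left(3 + 1 - 1\right) \left(-37\right) 32 = 3 \left(-37\right) 32 = \left(-111\right) 32 = -3552$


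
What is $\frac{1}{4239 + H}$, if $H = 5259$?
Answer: $\frac{1}{9498} \approx 0.00010529$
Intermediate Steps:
$\frac{1}{4239 + H} = \frac{1}{4239 + 5259} = \frac{1}{9498}$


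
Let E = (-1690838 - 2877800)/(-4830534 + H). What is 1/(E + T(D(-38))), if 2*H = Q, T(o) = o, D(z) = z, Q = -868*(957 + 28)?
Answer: -2629012/97618137 ≈ -0.026932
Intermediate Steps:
Q = -854980 (Q = -868*985 = -854980)
H = -427490 (H = (½)*(-854980) = -427490)
E = 2284319/2629012 (E = (-1690838 - 2877800)/(-4830534 - 427490) = -4568638/(-5258024) = -4568638*(-1/5258024) = 2284319/2629012 ≈ 0.86889)
1/(E + T(D(-38))) = 1/(2284319/2629012 - 38) = 1/(-97618137/2629012) = -2629012/97618137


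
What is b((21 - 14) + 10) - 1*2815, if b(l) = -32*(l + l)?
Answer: -3903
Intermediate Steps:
b(l) = -64*l
b((21 - 14) + 10) - 1*2815 = -64*((21 - 14) + 10) - 1*2815 = -64*(7 + 10) - 2815 = -64*17 - 2815 = -1088 - 2815 = -3903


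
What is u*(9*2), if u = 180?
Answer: 3240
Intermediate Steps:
u*(9*2) = 180*(9*2) = 180*18 = 3240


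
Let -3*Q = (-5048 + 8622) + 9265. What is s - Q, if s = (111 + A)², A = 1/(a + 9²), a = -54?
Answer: 12107881/729 ≈ 16609.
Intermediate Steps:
A = 1/27 (A = 1/(-54 + 9²) = 1/(-54 + 81) = 1/27 ≈ 0.037037)
Q = -12839/3 (Q = -((-5048 + 8622) + 9265)/3 = -(3574 + 9265)/3 = -⅓*12839 = -12839/3 ≈ -4279.7)
s = 8988004/729 (s = (111 + 1/27)² = (2998/27)² = 8988004/729 ≈ 12329.)
s - Q = 8988004/729 - 1*(-12839/3) = 8988004/729 + 12839/3 = 12107881/729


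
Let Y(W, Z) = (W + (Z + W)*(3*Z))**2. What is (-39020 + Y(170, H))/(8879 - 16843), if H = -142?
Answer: -34552886/1991 ≈ -17355.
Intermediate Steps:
Y(W, Z) = (W + 3*Z*(W + Z))**2 (Y(W, Z) = (W + (W + Z)*(3*Z))**2 = (W + 3*Z*(W + Z))**2)
(-39020 + Y(170, H))/(8879 - 16843) = (-39020 + (170 + 3*(-142)**2 + 3*170*(-142))**2)/(8879 - 16843) = (-39020 + (170 + 3*20164 - 72420)**2)/(-7964) = (-39020 + (170 + 60492 - 72420)**2)*(-1/7964) = (-39020 + (-11758)**2)*(-1/7964) = (-39020 + 138250564)*(-1/7964) = 138211544*(-1/7964) = -34552886/1991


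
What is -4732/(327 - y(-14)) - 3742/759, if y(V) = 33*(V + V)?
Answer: -2757610/316503 ≈ -8.7127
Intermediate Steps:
y(V) = 66*V (y(V) = 33*(2*V) = 66*V)
-4732/(327 - y(-14)) - 3742/759 = -4732/(327 - 66*(-14)) - 3742/759 = -4732/(327 - 1*(-924)) - 3742*1/759 = -4732/(327 + 924) - 3742/759 = -4732/1251 - 3742/759 = -2757610/316503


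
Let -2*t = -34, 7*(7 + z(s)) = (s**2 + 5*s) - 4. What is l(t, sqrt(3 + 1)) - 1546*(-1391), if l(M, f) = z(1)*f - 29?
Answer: 15053105/7 ≈ 2.1504e+6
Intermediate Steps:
z(s) = -53/7 + s**2/7 + 5*s/7 (z(s) = -7 + ((s**2 + 5*s) - 4)/7 = -7 + (-4 + s**2 + 5*s)/7 = -7 + (-4/7 + s**2/7 + 5*s/7) = -53/7 + s**2/7 + 5*s/7)
t = 17 (t = -1/2*(-34) = 17)
l(M, f) = -29 - 47*f/7 (l(M, f) = (-53/7 + (1/7)*1**2 + (5/7)*1)*f - 29 = (-53/7 + (1/7)*1 + 5/7)*f - 29 = (-53/7 + 1/7 + 5/7)*f - 29 = -47*f/7 - 29 = -29 - 47*f/7)
l(t, sqrt(3 + 1)) - 1546*(-1391) = (-29 - 47*sqrt(3 + 1)/7) - 1546*(-1391) = (-29 - 47*sqrt(4)/7) + 2150486 = (-29 - 47/7*2) + 2150486 = (-29 - 94/7) + 2150486 = -297/7 + 2150486 = 15053105/7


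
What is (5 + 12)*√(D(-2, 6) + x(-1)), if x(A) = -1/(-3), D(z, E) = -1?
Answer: 17*I*√6/3 ≈ 13.88*I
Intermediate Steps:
x(A) = ⅓ (x(A) = -1*(-⅓) = ⅓)
(5 + 12)*√(D(-2, 6) + x(-1)) = (5 + 12)*√(-1 + ⅓) = 17*√(-⅔) = 17*(I*√6/3) = 17*I*√6/3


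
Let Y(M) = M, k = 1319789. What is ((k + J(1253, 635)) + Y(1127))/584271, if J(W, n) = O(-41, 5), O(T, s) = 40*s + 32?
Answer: 1321148/584271 ≈ 2.2612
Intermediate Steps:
O(T, s) = 32 + 40*s
J(W, n) = 232 (J(W, n) = 32 + 40*5 = 32 + 200 = 232)
((k + J(1253, 635)) + Y(1127))/584271 = ((1319789 + 232) + 1127)/584271 = (1320021 + 1127)*(1/584271) = 1321148*(1/584271) = 1321148/584271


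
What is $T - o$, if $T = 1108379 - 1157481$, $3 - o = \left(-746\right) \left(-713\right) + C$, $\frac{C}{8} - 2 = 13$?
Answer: $482913$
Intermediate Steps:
$C = 120$ ($C = 16 + 8 \cdot 13 = 16 + 104 = 120$)
$o = -532015$ ($o = 3 - \left(\left(-746\right) \left(-713\right) + 120\right) = 3 - \left(531898 + 120\right) = 3 - 532018 = -532015$)
$T = -49102$ ($T = 1108379 - 1157481 = -49102$)
$T - o = -49102 - -532015 = -49102 + 532015 = 482913$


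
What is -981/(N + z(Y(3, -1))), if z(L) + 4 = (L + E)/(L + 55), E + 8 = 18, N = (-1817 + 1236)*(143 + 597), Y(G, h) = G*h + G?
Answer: 10791/4729382 ≈ 0.0022817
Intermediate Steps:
Y(G, h) = G + G*h
N = -429940 (N = -581*740 = -429940)
E = 10 (E = -8 + 18 = 10)
z(L) = -4 + (10 + L)/(55 + L) (z(L) = -4 + (L + 10)/(L + 55) = -4 + (10 + L)/(55 + L))
-981/(N + z(Y(3, -1))) = -981/(-429940 + 3*(-70 - 3*(1 - 1))/(55 + 3*(1 - 1))) = -981/(-429940 + 3*(-70 - 3*0)/(55 + 3*0)) = -981/(-429940 + 3*(-70 - 1*0)/(55 + 0)) = -981/(-429940 + 3*(-70 + 0)/55) = -981/(-429940 + 3*(1/55)*(-70)) = -981/(-429940 - 42/11) = -981/(-4729382/11) = -981*(-11/4729382) = 10791/4729382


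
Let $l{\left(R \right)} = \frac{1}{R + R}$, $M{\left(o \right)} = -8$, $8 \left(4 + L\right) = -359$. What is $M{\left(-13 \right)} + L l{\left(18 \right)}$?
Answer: $- \frac{2695}{288} \approx -9.3576$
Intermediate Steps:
$L = - \frac{391}{8}$ ($L = -4 + \frac{1}{8} \left(-359\right) = -4 - \frac{359}{8} = - \frac{391}{8} \approx -48.875$)
$l{\left(R \right)} = \frac{1}{2 R}$
$M{\left(-13 \right)} + L l{\left(18 \right)} = -8 - \frac{391 \frac{1}{2 \cdot 18}}{8} = -8 - \frac{391 \cdot \frac{1}{2} \cdot \frac{1}{18}}{8} = -8 - \frac{391}{288} = - \frac{2695}{288}$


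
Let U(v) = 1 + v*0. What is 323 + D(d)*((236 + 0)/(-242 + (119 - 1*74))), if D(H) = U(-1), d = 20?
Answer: 63395/197 ≈ 321.80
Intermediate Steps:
U(v) = 1 (U(v) = 1 + 0 = 1)
D(H) = 1
323 + D(d)*((236 + 0)/(-242 + (119 - 1*74))) = 323 + 1*((236 + 0)/(-242 + (119 - 1*74))) = 323 + 1*(236/(-242 + (119 - 74))) = 323 + 1*(236/(-242 + 45)) = 323 + 1*(236/(-197)) = 323 + 1*(236*(-1/197)) = 323 + 1*(-236/197) = 323 - 236/197 = 63395/197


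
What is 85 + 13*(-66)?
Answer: -773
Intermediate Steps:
85 + 13*(-66) = 85 - 858 = -773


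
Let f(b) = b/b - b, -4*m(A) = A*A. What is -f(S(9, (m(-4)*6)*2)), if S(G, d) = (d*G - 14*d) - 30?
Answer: 209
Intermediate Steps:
m(A) = -A²/4 (m(A) = -A*A/4 = -A²/4)
S(G, d) = -30 - 14*d + G*d (S(G, d) = (G*d - 14*d) - 30 = (-14*d + G*d) - 30 = -30 - 14*d + G*d)
f(b) = 1 - b
-f(S(9, (m(-4)*6)*2)) = -(1 - (-30 - 14*-¼*(-4)²*6*2 + 9*((-¼*(-4)²*6)*2))) = -(1 - (-30 - 14*-¼*16*6*2 + 9*((-¼*16*6)*2))) = -(1 - (-30 - 14*(-4*6)*2 + 9*(-4*6*2))) = -(1 - (-30 - (-336)*2 + 9*(-24*2))) = -(1 - (-30 - 14*(-48) + 9*(-48))) = -(1 - (-30 + 672 - 432)) = -(1 - 1*210) = -(1 - 210) = -1*(-209) = 209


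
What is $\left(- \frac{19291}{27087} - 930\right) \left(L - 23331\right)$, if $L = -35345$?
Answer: $\frac{1479233753876}{27087} \approx 5.461 \cdot 10^{7}$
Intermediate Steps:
$\left(- \frac{19291}{27087} - 930\right) \left(L - 23331\right) = \left(- \frac{19291}{27087} - 930\right) \left(-35345 - 23331\right) = \left(\left(-19291\right) \frac{1}{27087} - 930\right) \left(-58676\right) = \left(- \frac{19291}{27087} - 930\right) \left(-58676\right) = \left(- \frac{25210201}{27087}\right) \left(-58676\right) = \frac{1479233753876}{27087}$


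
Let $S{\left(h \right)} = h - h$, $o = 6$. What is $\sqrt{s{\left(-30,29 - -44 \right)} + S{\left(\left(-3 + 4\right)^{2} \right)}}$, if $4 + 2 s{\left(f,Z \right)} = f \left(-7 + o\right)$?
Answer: $\sqrt{13} \approx 3.6056$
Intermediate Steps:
$s{\left(f,Z \right)} = -2 - \frac{f}{2}$ ($s{\left(f,Z \right)} = -2 + \frac{f \left(-7 + 6\right)}{2} = -2 + \frac{f \left(-1\right)}{2} = -2 + \frac{\left(-1\right) f}{2} = -2 - \frac{f}{2}$)
$S{\left(h \right)} = 0$
$\sqrt{s{\left(-30,29 - -44 \right)} + S{\left(\left(-3 + 4\right)^{2} \right)}} = \sqrt{\left(-2 - -15\right) + 0} = \sqrt{\left(-2 + 15\right) + 0} = \sqrt{13 + 0} = \sqrt{13}$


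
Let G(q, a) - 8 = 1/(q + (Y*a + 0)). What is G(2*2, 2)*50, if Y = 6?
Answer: 3225/8 ≈ 403.13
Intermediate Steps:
G(q, a) = 8 + 1/(q + 6*a) (G(q, a) = 8 + 1/(q + (6*a + 0)) = 8 + 1/(q + 6*a))
G(2*2, 2)*50 = ((1 + 8*(2*2) + 48*2)/(2*2 + 6*2))*50 = ((1 + 8*4 + 96)/(4 + 12))*50 = ((1 + 32 + 96)/16)*50 = ((1/16)*129)*50 = (129/16)*50 = 3225/8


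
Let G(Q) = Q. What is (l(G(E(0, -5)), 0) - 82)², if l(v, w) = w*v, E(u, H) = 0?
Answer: 6724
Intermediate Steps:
l(v, w) = v*w
(l(G(E(0, -5)), 0) - 82)² = (0*0 - 82)² = (0 - 82)² = (-82)² = 6724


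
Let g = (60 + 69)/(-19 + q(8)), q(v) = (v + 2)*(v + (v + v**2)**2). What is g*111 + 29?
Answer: 35336/1207 ≈ 29.276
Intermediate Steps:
q(v) = (2 + v)*(v + (v + v**2)**2)
g = 3/1207 (g = (60 + 69)/(-19 + 8*(2 + 8**4 + 3*8 + 4*8**3 + 5*8**2)) = 129/(-19 + 8*(2 + 4096 + 24 + 4*512 + 5*64)) = 129/(-19 + 8*(2 + 4096 + 24 + 2048 + 320)) = 129/(-19 + 8*6490) = 129/(-19 + 51920) = 129/51901 = 129*(1/51901) = 3/1207 ≈ 0.0024855)
g*111 + 29 = (3/1207)*111 + 29 = 333/1207 + 29 = 35336/1207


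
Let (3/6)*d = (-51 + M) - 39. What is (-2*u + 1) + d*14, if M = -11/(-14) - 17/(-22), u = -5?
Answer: -27119/11 ≈ -2465.4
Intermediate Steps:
M = 120/77 (M = -11*(-1/14) - 17*(-1/22) = 11/14 + 17/22 = 120/77 ≈ 1.5584)
d = -13620/77 (d = 2*((-51 + 120/77) - 39) = 2*(-3807/77 - 39) = 2*(-6810/77) = -13620/77 ≈ -176.88)
(-2*u + 1) + d*14 = (-2*(-5) + 1) - 13620/77*14 = (10 + 1) - 27240/11 = 11 - 27240/11 = -27119/11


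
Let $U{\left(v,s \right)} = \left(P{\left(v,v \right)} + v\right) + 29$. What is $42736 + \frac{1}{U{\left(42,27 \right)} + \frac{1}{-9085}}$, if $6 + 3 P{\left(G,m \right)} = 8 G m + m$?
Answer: $\frac{1858584119069}{43489894} \approx 42736.0$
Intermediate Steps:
$P{\left(G,m \right)} = -2 + \frac{m}{3} + \frac{8 G m}{3}$ ($P{\left(G,m \right)} = -2 + \frac{8 G m + m}{3} = -2 + \frac{m + 8 G m}{3} = -2 + \left(\frac{m}{3} + \frac{8 G m}{3}\right) = -2 + \frac{m}{3} + \frac{8 G m}{3}$)
$U{\left(v,s \right)} = 27 + \frac{4 v}{3} + \frac{8 v^{2}}{3}$ ($U{\left(v,s \right)} = \left(\left(-2 + \frac{v}{3} + \frac{8 v v}{3}\right) + v\right) + 29 = \left(\left(-2 + \frac{v}{3} + \frac{8 v^{2}}{3}\right) + v\right) + 29 = \left(-2 + \frac{4 v}{3} + \frac{8 v^{2}}{3}\right) + 29 = 27 + \frac{4 v}{3} + \frac{8 v^{2}}{3}$)
$42736 + \frac{1}{U{\left(42,27 \right)} + \frac{1}{-9085}} = 42736 + \frac{1}{\left(27 + \frac{4}{3} \cdot 42 + \frac{8 \cdot 42^{2}}{3}\right) + \frac{1}{-9085}} = 42736 + \frac{1}{\left(27 + 56 + \frac{8}{3} \cdot 1764\right) - \frac{1}{9085}} = 42736 + \frac{1}{\left(27 + 56 + 4704\right) - \frac{1}{9085}} = 42736 + \frac{1}{4787 - \frac{1}{9085}} = 42736 + \frac{1}{\frac{43489894}{9085}} = 42736 + \frac{9085}{43489894} = \frac{1858584119069}{43489894}$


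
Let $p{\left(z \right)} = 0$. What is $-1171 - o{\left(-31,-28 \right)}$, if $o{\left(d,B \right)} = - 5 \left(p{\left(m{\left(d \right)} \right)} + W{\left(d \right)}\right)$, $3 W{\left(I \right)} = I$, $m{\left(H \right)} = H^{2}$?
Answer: $- \frac{3668}{3} \approx -1222.7$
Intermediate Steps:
$W{\left(I \right)} = \frac{I}{3}$
$o{\left(d,B \right)} = - \frac{5 d}{3}$ ($o{\left(d,B \right)} = - 5 \left(0 + \frac{d}{3}\right) = - 5 \frac{d}{3} = - \frac{5 d}{3}$)
$-1171 - o{\left(-31,-28 \right)} = -1171 - \left(- \frac{5}{3}\right) \left(-31\right) = -1171 - \frac{155}{3} = - \frac{3668}{3}$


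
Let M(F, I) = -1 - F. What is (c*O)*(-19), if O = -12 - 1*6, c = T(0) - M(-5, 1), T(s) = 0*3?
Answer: -1368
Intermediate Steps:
T(s) = 0
c = -4 (c = 0 - (-1 - 1*(-5)) = 0 - (-1 + 5) = 0 - 1*4 = 0 - 4 = -4)
O = -18 (O = -12 - 6 = -18)
(c*O)*(-19) = -4*(-18)*(-19) = 72*(-19) = -1368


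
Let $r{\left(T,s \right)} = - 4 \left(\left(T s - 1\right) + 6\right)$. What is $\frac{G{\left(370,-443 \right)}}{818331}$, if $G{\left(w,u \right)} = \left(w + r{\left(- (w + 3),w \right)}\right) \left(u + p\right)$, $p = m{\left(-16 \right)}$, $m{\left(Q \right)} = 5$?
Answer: $- \frac{80648940}{272777} \approx -295.66$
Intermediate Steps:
$p = 5$
$r{\left(T,s \right)} = -20 - 4 T s$ ($r{\left(T,s \right)} = - 4 \left(\left(-1 + T s\right) + 6\right) = - 4 \left(5 + T s\right) = -20 - 4 T s$)
$G{\left(w,u \right)} = \left(5 + u\right) \left(-20 + w - 4 w \left(-3 - w\right)\right)$ ($G{\left(w,u \right)} = \left(w - \left(20 + 4 \left(- (w + 3)\right) w\right)\right) \left(u + 5\right) = \left(w - \left(20 + 4 \left(- (3 + w)\right) w\right)\right) \left(5 + u\right) = \left(w - \left(20 + 4 \left(-3 - w\right) w\right)\right) \left(5 + u\right) = \left(w - \left(20 + 4 w \left(-3 - w\right)\right)\right) \left(5 + u\right) = \left(-20 + w - 4 w \left(-3 - w\right)\right) \left(5 + u\right) = \left(5 + u\right) \left(-20 + w - 4 w \left(-3 - w\right)\right)$)
$\frac{G{\left(370,-443 \right)}}{818331} = \frac{-100 + 5 \cdot 370 - 163910 + 4 \left(-443\right) \left(-5 + 370 \left(3 + 370\right)\right) + 20 \cdot 370 \left(3 + 370\right)}{818331} = \left(-100 + 1850 - 163910 + 4 \left(-443\right) \left(-5 + 370 \cdot 373\right) + 20 \cdot 370 \cdot 373\right) \frac{1}{818331} = \left(-100 + 1850 - 163910 + 4 \left(-443\right) \left(-5 + 138010\right) + 2760200\right) \frac{1}{818331} = \left(-100 + 1850 - 163910 + 4 \left(-443\right) 138005 + 2760200\right) \frac{1}{818331} = \left(-100 + 1850 - 163910 - 244544860 + 2760200\right) \frac{1}{818331} = \left(-241946820\right) \frac{1}{818331} = - \frac{80648940}{272777}$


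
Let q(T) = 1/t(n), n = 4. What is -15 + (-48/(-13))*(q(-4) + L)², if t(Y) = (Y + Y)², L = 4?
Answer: 148227/3328 ≈ 44.539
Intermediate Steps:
t(Y) = 4*Y² (t(Y) = (2*Y)² = 4*Y²)
q(T) = 1/64 (q(T) = 1/(4*4²) = 1/(4*16) = 1/64)
-15 + (-48/(-13))*(q(-4) + L)² = -15 + (-48/(-13))*(1/64 + 4)² = -15 + (-48*(-1/13))*(257/64)² = -15 + (48/13)*(66049/4096) = -15 + 198147/3328 = 148227/3328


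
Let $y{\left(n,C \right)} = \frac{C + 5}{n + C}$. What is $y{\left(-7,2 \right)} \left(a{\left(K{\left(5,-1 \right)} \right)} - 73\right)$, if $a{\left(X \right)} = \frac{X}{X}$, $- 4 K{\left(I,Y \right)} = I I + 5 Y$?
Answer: $\frac{504}{5} \approx 100.8$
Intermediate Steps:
$K{\left(I,Y \right)} = - \frac{5 Y}{4} - \frac{I^{2}}{4}$ ($K{\left(I,Y \right)} = - \frac{I I + 5 Y}{4} = - \frac{I^{2} + 5 Y}{4} = - \frac{5 Y}{4} - \frac{I^{2}}{4}$)
$y{\left(n,C \right)} = \frac{5 + C}{C + n}$
$a{\left(X \right)} = 1$
$y{\left(-7,2 \right)} \left(a{\left(K{\left(5,-1 \right)} \right)} - 73\right) = \frac{5 + 2}{2 - 7} \left(1 - 73\right) = \frac{1}{-5} \cdot 7 \left(-72\right) = \left(- \frac{1}{5}\right) 7 \left(-72\right) = \left(- \frac{7}{5}\right) \left(-72\right) = \frac{504}{5}$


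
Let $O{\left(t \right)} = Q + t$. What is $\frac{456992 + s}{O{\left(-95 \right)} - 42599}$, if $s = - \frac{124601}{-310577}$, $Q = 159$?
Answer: $- \frac{28386265797}{2642078539} \approx -10.744$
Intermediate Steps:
$O{\left(t \right)} = 159 + t$
$s = \frac{124601}{310577}$ ($s = \left(-124601\right) \left(- \frac{1}{310577}\right) = \frac{124601}{310577} \approx 0.40119$)
$\frac{456992 + s}{O{\left(-95 \right)} - 42599} = \frac{456992 + \frac{124601}{310577}}{\left(159 - 95\right) - 42599} = \frac{141931328985}{310577 \left(64 + \left(-121335 + 78736\right)\right)} = \frac{141931328985}{310577 \left(64 - 42599\right)} = \frac{141931328985}{310577 \left(-42535\right)} = \frac{141931328985}{310577} \left(- \frac{1}{42535}\right) = - \frac{28386265797}{2642078539}$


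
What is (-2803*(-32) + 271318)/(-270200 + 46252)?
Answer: -180507/111974 ≈ -1.6120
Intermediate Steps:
(-2803*(-32) + 271318)/(-270200 + 46252) = (89696 + 271318)/(-223948) = 361014*(-1/223948) = -180507/111974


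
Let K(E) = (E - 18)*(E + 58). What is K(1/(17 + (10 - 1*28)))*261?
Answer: -282663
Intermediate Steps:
K(E) = (-18 + E)*(58 + E)
K(1/(17 + (10 - 1*28)))*261 = (-1044 + (1/(17 + (10 - 1*28)))**2 + 40/(17 + (10 - 1*28)))*261 = (-1044 + (1/(17 + (10 - 28)))**2 + 40/(17 + (10 - 28)))*261 = (-1044 + (1/(17 - 18))**2 + 40/(17 - 18))*261 = (-1044 + (1/(-1))**2 + 40/(-1))*261 = (-1044 + (-1)**2 + 40*(-1))*261 = (-1044 + 1 - 40)*261 = -1083*261 = -282663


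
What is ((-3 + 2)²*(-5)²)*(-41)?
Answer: -1025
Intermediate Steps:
((-3 + 2)²*(-5)²)*(-41) = ((-1)²*25)*(-41) = (1*25)*(-41) = 25*(-41) = -1025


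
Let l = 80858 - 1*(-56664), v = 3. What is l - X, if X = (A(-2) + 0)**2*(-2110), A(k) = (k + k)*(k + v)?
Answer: 171282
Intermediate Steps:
A(k) = 2*k*(3 + k) (A(k) = (k + k)*(k + 3) = (2*k)*(3 + k) = 2*k*(3 + k))
l = 137522 (l = 80858 + 56664 = 137522)
X = -33760 (X = (2*(-2)*(3 - 2) + 0)**2*(-2110) = (2*(-2)*1 + 0)**2*(-2110) = (-4 + 0)**2*(-2110) = (-4)**2*(-2110) = 16*(-2110) = -33760)
l - X = 137522 - 1*(-33760) = 137522 + 33760 = 171282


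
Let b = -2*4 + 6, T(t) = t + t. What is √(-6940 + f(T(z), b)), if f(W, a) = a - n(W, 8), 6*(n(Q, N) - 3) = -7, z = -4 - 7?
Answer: I*√249978/6 ≈ 83.33*I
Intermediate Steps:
z = -11
T(t) = 2*t
b = -2 (b = -8 + 6 = -2)
n(Q, N) = 11/6 (n(Q, N) = 3 + (⅙)*(-7) = 3 - 7/6 = 11/6)
f(W, a) = -11/6 + a (f(W, a) = a - 1*11/6 = a - 11/6 = -11/6 + a)
√(-6940 + f(T(z), b)) = √(-6940 + (-11/6 - 2)) = √(-6940 - 23/6) = √(-41663/6) = I*√249978/6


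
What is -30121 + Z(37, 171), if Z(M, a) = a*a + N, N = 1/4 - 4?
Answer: -3535/4 ≈ -883.75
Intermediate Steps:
N = -15/4 (N = ¼ - 4 = -15/4 ≈ -3.7500)
Z(M, a) = -15/4 + a² (Z(M, a) = a*a - 15/4 = a² - 15/4 = -15/4 + a²)
-30121 + Z(37, 171) = -30121 + (-15/4 + 171²) = -30121 + (-15/4 + 29241) = -30121 + 116949/4 = -3535/4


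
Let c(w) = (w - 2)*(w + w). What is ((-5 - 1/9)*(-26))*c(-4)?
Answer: 19136/3 ≈ 6378.7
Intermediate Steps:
c(w) = 2*w*(-2 + w) (c(w) = (-2 + w)*(2*w) = 2*w*(-2 + w))
((-5 - 1/9)*(-26))*c(-4) = ((-5 - 1/9)*(-26))*(2*(-4)*(-2 - 4)) = ((-5 - 1*1/9)*(-26))*(2*(-4)*(-6)) = ((-5 - 1/9)*(-26))*48 = -46/9*(-26)*48 = (1196/9)*48 = 19136/3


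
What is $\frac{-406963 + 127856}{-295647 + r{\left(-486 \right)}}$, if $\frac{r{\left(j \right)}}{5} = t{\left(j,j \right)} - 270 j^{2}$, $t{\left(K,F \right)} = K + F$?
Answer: $\frac{279107}{319165107} \approx 0.00087449$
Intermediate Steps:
$t{\left(K,F \right)} = F + K$
$r{\left(j \right)} = - 1350 j^{2} + 10 j$ ($r{\left(j \right)} = 5 \left(\left(j + j\right) - 270 j^{2}\right) = 5 \left(2 j - 270 j^{2}\right) = 5 \left(- 270 j^{2} + 2 j\right) = - 1350 j^{2} + 10 j$)
$\frac{-406963 + 127856}{-295647 + r{\left(-486 \right)}} = \frac{-406963 + 127856}{-295647 + 10 \left(-486\right) \left(1 - -65610\right)} = - \frac{279107}{-295647 + 10 \left(-486\right) \left(1 + 65610\right)} = - \frac{279107}{-295647 + 10 \left(-486\right) 65611} = - \frac{279107}{-295647 - 318869460} = - \frac{279107}{-319165107} = \left(-279107\right) \left(- \frac{1}{319165107}\right) = \frac{279107}{319165107}$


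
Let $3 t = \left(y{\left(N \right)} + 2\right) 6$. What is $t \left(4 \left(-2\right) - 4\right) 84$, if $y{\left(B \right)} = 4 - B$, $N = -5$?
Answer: $-22176$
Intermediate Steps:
$t = 22$ ($t = \frac{\left(\left(4 - -5\right) + 2\right) 6}{3} = \frac{\left(\left(4 + 5\right) + 2\right) 6}{3} = \frac{\left(9 + 2\right) 6}{3} = \frac{11 \cdot 6}{3} = \frac{1}{3} \cdot 66 = 22$)
$t \left(4 \left(-2\right) - 4\right) 84 = 22 \left(4 \left(-2\right) - 4\right) 84 = 22 \left(-8 - 4\right) 84 = 22 \left(-12\right) 84 = \left(-264\right) 84 = -22176$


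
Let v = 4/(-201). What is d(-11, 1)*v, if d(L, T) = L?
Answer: 44/201 ≈ 0.21891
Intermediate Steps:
v = -4/201 (v = 4*(-1/201) = -4/201 ≈ -0.019901)
d(-11, 1)*v = -11*(-4/201) = 44/201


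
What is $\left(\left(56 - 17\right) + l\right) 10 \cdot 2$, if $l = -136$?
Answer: $-1940$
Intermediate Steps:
$\left(\left(56 - 17\right) + l\right) 10 \cdot 2 = \left(\left(56 - 17\right) - 136\right) 10 \cdot 2 = \left(\left(56 - 17\right) - 136\right) 20 = \left(39 - 136\right) 20 = \left(-97\right) 20 = -1940$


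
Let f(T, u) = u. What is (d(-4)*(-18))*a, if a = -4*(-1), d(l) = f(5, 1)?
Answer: -72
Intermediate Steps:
d(l) = 1
a = 4
(d(-4)*(-18))*a = (1*(-18))*4 = -18*4 = -72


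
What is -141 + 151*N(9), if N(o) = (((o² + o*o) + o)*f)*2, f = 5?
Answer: 258069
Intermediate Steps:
N(o) = 10*o + 20*o² (N(o) = (((o² + o*o) + o)*5)*2 = (((o² + o²) + o)*5)*2 = ((2*o² + o)*5)*2 = ((o + 2*o²)*5)*2 = (5*o + 10*o²)*2 = 10*o + 20*o²)
-141 + 151*N(9) = -141 + 151*(10*9*(1 + 2*9)) = -141 + 151*(10*9*(1 + 18)) = -141 + 151*(10*9*19) = -141 + 151*1710 = -141 + 258210 = 258069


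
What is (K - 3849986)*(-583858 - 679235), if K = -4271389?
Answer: 10258051912875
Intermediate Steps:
(K - 3849986)*(-583858 - 679235) = (-4271389 - 3849986)*(-583858 - 679235) = -8121375*(-1263093) = 10258051912875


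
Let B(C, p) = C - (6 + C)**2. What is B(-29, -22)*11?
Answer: -6138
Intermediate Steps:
B(-29, -22)*11 = (-29 - (6 - 29)**2)*11 = (-29 - 1*(-23)**2)*11 = (-29 - 1*529)*11 = (-29 - 529)*11 = -558*11 = -6138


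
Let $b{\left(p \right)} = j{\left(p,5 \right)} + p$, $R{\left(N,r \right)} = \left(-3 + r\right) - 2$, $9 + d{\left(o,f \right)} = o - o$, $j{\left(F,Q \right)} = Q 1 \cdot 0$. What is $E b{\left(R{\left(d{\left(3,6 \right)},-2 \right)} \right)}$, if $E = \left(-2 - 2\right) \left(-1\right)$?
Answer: $-28$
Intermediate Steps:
$j{\left(F,Q \right)} = 0$ ($j{\left(F,Q \right)} = Q 0 = 0$)
$d{\left(o,f \right)} = -9$ ($d{\left(o,f \right)} = -9 + \left(o - o\right) = -9 + 0 = -9$)
$R{\left(N,r \right)} = -5 + r$
$b{\left(p \right)} = p$ ($b{\left(p \right)} = 0 + p = p$)
$E = 4$ ($E = \left(-4\right) \left(-1\right) = 4$)
$E b{\left(R{\left(d{\left(3,6 \right)},-2 \right)} \right)} = 4 \left(-5 - 2\right) = 4 \left(-7\right) = -28$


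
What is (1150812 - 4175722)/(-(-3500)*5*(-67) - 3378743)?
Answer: 3024910/4551243 ≈ 0.66463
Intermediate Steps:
(1150812 - 4175722)/(-(-3500)*5*(-67) - 3378743) = -3024910/(-140*(-125)*(-67) - 3378743) = -3024910/(17500*(-67) - 3378743) = -3024910/(-1172500 - 3378743) = -3024910/(-4551243) = -3024910*(-1/4551243) = 3024910/4551243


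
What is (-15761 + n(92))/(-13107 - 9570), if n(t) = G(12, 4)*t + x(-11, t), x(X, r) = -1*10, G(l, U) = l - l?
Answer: 5257/7559 ≈ 0.69546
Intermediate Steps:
G(l, U) = 0
x(X, r) = -10
n(t) = -10 (n(t) = 0*t - 10 = 0 - 10 = -10)
(-15761 + n(92))/(-13107 - 9570) = (-15761 - 10)/(-13107 - 9570) = -15771/(-22677) = -15771*(-1/22677) = 5257/7559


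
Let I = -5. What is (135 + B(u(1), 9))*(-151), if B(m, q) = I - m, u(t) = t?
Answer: -19479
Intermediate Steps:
B(m, q) = -5 - m
(135 + B(u(1), 9))*(-151) = (135 + (-5 - 1*1))*(-151) = (135 + (-5 - 1))*(-151) = (135 - 6)*(-151) = 129*(-151) = -19479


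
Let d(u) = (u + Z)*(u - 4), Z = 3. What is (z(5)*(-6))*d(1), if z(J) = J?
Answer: 360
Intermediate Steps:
d(u) = (-4 + u)*(3 + u) (d(u) = (u + 3)*(u - 4) = (3 + u)*(-4 + u) = (-4 + u)*(3 + u))
(z(5)*(-6))*d(1) = (5*(-6))*(-12 + 1**2 - 1*1) = -30*(-12 + 1 - 1) = -30*(-12) = 360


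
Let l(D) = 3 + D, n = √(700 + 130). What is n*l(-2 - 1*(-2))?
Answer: 3*√830 ≈ 86.429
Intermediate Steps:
n = √830 ≈ 28.810
n*l(-2 - 1*(-2)) = √830*(3 + (-2 - 1*(-2))) = √830*(3 + (-2 + 2)) = √830*(3 + 0) = √830*3 = 3*√830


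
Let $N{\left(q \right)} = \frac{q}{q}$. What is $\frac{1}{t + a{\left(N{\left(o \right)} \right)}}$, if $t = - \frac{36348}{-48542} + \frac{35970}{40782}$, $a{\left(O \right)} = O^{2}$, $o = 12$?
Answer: $\frac{12689999}{33384870} \approx 0.38011$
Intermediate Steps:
$N{\left(q \right)} = 1$
$t = \frac{20694871}{12689999}$ ($t = \left(-36348\right) \left(- \frac{1}{48542}\right) + 35970 \cdot \frac{1}{40782} = \frac{1398}{1867} + \frac{5995}{6797} = \frac{20694871}{12689999} \approx 1.6308$)
$\frac{1}{t + a{\left(N{\left(o \right)} \right)}} = \frac{1}{\frac{20694871}{12689999} + 1^{2}} = \frac{1}{\frac{20694871}{12689999} + 1} = \frac{1}{\frac{33384870}{12689999}} = \frac{12689999}{33384870}$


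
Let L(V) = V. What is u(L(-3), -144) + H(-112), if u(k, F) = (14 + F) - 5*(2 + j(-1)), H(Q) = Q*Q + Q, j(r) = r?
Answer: 12297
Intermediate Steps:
H(Q) = Q + Q² (H(Q) = Q² + Q = Q + Q²)
u(k, F) = 9 + F (u(k, F) = (14 + F) - 5*(2 - 1) = (14 + F) - 5*1 = (14 + F) - 5 = 9 + F)
u(L(-3), -144) + H(-112) = (9 - 144) - 112*(1 - 112) = -135 - 112*(-111) = -135 + 12432 = 12297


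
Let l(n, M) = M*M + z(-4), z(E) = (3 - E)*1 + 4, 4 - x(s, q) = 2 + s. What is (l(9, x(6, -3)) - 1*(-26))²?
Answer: 2809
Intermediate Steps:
x(s, q) = 2 - s (x(s, q) = 4 - (2 + s) = 4 + (-2 - s) = 2 - s)
z(E) = 7 - E (z(E) = (3 - E) + 4 = 7 - E)
l(n, M) = 11 + M² (l(n, M) = M*M + (7 - 1*(-4)) = M² + (7 + 4) = M² + 11 = 11 + M²)
(l(9, x(6, -3)) - 1*(-26))² = ((11 + (2 - 1*6)²) - 1*(-26))² = ((11 + (2 - 6)²) + 26)² = ((11 + (-4)²) + 26)² = ((11 + 16) + 26)² = (27 + 26)² = 53² = 2809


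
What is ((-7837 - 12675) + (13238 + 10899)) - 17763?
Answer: -14138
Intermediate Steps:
((-7837 - 12675) + (13238 + 10899)) - 17763 = (-20512 + 24137) - 17763 = 3625 - 17763 = -14138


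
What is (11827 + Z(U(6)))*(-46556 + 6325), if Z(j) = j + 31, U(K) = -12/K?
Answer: -476978736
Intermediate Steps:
Z(j) = 31 + j
(11827 + Z(U(6)))*(-46556 + 6325) = (11827 + (31 - 12/6))*(-46556 + 6325) = (11827 + (31 - 12*⅙))*(-40231) = (11827 + (31 - 2))*(-40231) = (11827 + 29)*(-40231) = 11856*(-40231) = -476978736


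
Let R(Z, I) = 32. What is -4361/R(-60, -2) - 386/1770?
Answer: -3865661/28320 ≈ -136.50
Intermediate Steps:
-4361/R(-60, -2) - 386/1770 = -4361/32 - 386/1770 = -4361*1/32 - 386*1/1770 = -4361/32 - 193/885 = -3865661/28320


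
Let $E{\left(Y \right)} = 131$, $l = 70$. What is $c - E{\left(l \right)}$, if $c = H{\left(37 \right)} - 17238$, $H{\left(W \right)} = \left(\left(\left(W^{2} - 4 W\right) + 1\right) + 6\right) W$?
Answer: $28067$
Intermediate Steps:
$H{\left(W \right)} = W \left(7 + W^{2} - 4 W\right)$ ($H{\left(W \right)} = \left(\left(1 + W^{2} - 4 W\right) + 6\right) W = \left(7 + W^{2} - 4 W\right) W = W \left(7 + W^{2} - 4 W\right)$)
$c = 28198$ ($c = 37 \left(7 + 37^{2} - 148\right) - 17238 = 37 \left(7 + 1369 - 148\right) - 17238 = 37 \cdot 1228 - 17238 = 45436 - 17238 = 28198$)
$c - E{\left(l \right)} = 28198 - 131 = 28067$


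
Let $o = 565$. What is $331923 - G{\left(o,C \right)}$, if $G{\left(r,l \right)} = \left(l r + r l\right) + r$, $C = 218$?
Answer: $85018$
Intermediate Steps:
$G{\left(r,l \right)} = r + 2 l r$ ($G{\left(r,l \right)} = \left(l r + l r\right) + r = 2 l r + r = r + 2 l r$)
$331923 - G{\left(o,C \right)} = 331923 - 565 \left(1 + 2 \cdot 218\right) = 331923 - 565 \left(1 + 436\right) = 331923 - 565 \cdot 437 = 331923 - 246905 = 85018$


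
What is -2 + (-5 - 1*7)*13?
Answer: -158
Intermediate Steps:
-2 + (-5 - 1*7)*13 = -2 + (-5 - 7)*13 = -2 - 12*13 = -2 - 156 = -158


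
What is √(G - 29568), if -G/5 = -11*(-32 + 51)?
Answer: I*√28523 ≈ 168.89*I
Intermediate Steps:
G = 1045 (G = -(-55)*(-32 + 51) = -(-55)*19 = -5*(-209) = 1045)
√(G - 29568) = √(1045 - 29568) = √(-28523) = I*√28523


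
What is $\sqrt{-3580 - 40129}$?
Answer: $i \sqrt{43709} \approx 209.07 i$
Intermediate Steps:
$\sqrt{-3580 - 40129} = \sqrt{-43709} = i \sqrt{43709}$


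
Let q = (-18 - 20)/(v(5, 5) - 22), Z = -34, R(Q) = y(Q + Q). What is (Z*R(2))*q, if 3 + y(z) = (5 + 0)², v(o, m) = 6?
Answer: -3553/2 ≈ -1776.5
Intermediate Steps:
y(z) = 22 (y(z) = -3 + (5 + 0)² = -3 + 5² = -3 + 25 = 22)
R(Q) = 22
q = 19/8 (q = (-18 - 20)/(6 - 22) = -38/(-16) = -38*(-1/16) = 19/8 ≈ 2.3750)
(Z*R(2))*q = -34*22*(19/8) = -748*19/8 = -3553/2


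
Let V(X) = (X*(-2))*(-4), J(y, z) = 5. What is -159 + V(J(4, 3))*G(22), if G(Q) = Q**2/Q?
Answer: 721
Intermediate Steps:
V(X) = 8*X (V(X) = -2*X*(-4) = 8*X)
G(Q) = Q
-159 + V(J(4, 3))*G(22) = -159 + (8*5)*22 = -159 + 40*22 = -159 + 880 = 721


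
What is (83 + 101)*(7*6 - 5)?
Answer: 6808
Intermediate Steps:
(83 + 101)*(7*6 - 5) = 184*(42 - 5) = 184*37 = 6808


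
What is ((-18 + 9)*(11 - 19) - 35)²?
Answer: 1369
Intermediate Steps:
((-18 + 9)*(11 - 19) - 35)² = (-9*(-8) - 35)² = (72 - 35)² = 37² = 1369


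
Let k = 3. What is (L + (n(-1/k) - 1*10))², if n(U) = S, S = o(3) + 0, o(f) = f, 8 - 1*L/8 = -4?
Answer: 7921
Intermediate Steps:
L = 96 (L = 64 - 8*(-4) = 64 + 32 = 96)
S = 3 (S = 3 + 0 = 3)
n(U) = 3
(L + (n(-1/k) - 1*10))² = (96 + (3 - 1*10))² = (96 + (3 - 10))² = (96 - 7)² = 89² = 7921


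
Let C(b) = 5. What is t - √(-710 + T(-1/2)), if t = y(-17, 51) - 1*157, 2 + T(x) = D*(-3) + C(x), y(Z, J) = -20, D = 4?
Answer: -177 - I*√719 ≈ -177.0 - 26.814*I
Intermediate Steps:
T(x) = -9 (T(x) = -2 + (4*(-3) + 5) = -2 + (-12 + 5) = -2 - 7 = -9)
t = -177 (t = -20 - 1*157 = -20 - 157 = -177)
t - √(-710 + T(-1/2)) = -177 - √(-710 - 9) = -177 - √(-719) = -177 - I*√719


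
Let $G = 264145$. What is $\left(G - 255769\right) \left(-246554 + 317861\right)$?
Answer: $597267432$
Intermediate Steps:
$\left(G - 255769\right) \left(-246554 + 317861\right) = \left(264145 - 255769\right) \left(-246554 + 317861\right) = 8376 \cdot 71307 = 597267432$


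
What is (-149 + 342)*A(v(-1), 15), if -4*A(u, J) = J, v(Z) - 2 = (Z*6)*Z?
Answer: -2895/4 ≈ -723.75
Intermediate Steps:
v(Z) = 2 + 6*Z² (v(Z) = 2 + (Z*6)*Z = 2 + (6*Z)*Z = 2 + 6*Z²)
A(u, J) = -J/4
(-149 + 342)*A(v(-1), 15) = (-149 + 342)*(-¼*15) = 193*(-15/4) = -2895/4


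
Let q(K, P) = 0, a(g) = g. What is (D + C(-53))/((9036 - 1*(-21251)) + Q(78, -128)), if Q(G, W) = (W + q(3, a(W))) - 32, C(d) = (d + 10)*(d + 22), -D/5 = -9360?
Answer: 48133/30127 ≈ 1.5977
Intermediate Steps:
D = 46800 (D = -5*(-9360) = 46800)
C(d) = (10 + d)*(22 + d)
Q(G, W) = -32 + W (Q(G, W) = (W + 0) - 32 = W - 32 = -32 + W)
(D + C(-53))/((9036 - 1*(-21251)) + Q(78, -128)) = (46800 + (220 + (-53)² + 32*(-53)))/((9036 - 1*(-21251)) + (-32 - 128)) = (46800 + (220 + 2809 - 1696))/((9036 + 21251) - 160) = (46800 + 1333)/(30287 - 160) = 48133/30127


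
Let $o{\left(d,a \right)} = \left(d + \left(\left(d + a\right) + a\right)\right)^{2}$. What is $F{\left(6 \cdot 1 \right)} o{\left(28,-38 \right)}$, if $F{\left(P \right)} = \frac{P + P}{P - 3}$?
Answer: $1600$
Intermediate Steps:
$o{\left(d,a \right)} = \left(2 a + 2 d\right)^{2}$ ($o{\left(d,a \right)} = \left(d + \left(\left(a + d\right) + a\right)\right)^{2} = \left(d + \left(d + 2 a\right)\right)^{2} = \left(2 a + 2 d\right)^{2}$)
$F{\left(P \right)} = \frac{2 P}{-3 + P}$
$F{\left(6 \cdot 1 \right)} o{\left(28,-38 \right)} = \frac{2 \cdot 6 \cdot 1}{-3 + 6 \cdot 1} \cdot 4 \left(-38 + 28\right)^{2} = 2 \cdot 6 \frac{1}{-3 + 6} \cdot 4 \left(-10\right)^{2} = 2 \cdot 6 \cdot \frac{1}{3} \cdot 4 \cdot 100 = 2 \cdot 6 \cdot \frac{1}{3} \cdot 400 = 4 \cdot 400 = 1600$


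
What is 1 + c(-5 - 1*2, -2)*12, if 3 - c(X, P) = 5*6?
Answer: -323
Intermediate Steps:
c(X, P) = -27 (c(X, P) = 3 - 5*6 = 3 - 1*30 = 3 - 30 = -27)
1 + c(-5 - 1*2, -2)*12 = 1 - 27*12 = 1 - 324 = -323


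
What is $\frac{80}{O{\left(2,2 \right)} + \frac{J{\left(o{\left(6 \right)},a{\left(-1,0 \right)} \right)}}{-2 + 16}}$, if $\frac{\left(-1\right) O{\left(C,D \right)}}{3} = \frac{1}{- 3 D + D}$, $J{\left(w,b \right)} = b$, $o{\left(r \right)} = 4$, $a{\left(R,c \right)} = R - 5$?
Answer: $\frac{2240}{9} \approx 248.89$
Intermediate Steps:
$a{\left(R,c \right)} = -5 + R$
$O{\left(C,D \right)} = \frac{3}{2 D}$ ($O{\left(C,D \right)} = - \frac{3}{- 3 D + D} = - \frac{3}{\left(-2\right) D} = - 3 \left(- \frac{1}{2 D}\right) = \frac{3}{2 D}$)
$\frac{80}{O{\left(2,2 \right)} + \frac{J{\left(o{\left(6 \right)},a{\left(-1,0 \right)} \right)}}{-2 + 16}} = \frac{80}{\frac{3}{2 \cdot 2} + \frac{-5 - 1}{-2 + 16}} = \frac{80}{\frac{3}{2} \cdot \frac{1}{2} - \frac{6}{14}} = \frac{80}{\frac{3}{4} - \frac{3}{7}} = \frac{80}{\frac{9}{28}} = 80 \cdot \frac{28}{9} = \frac{2240}{9}$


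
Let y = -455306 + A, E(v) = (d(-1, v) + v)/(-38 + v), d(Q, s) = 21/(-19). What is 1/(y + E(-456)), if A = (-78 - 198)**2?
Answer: -9386/3558505495 ≈ -2.6376e-6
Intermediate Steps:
d(Q, s) = -21/19 (d(Q, s) = 21*(-1/19) = -21/19)
E(v) = (-21/19 + v)/(-38 + v)
A = 76176 (A = (-276)**2 = 76176)
y = -379130 (y = -455306 + 76176 = -379130)
1/(y + E(-456)) = 1/(-379130 + (-21/19 - 456)/(-38 - 456)) = 1/(-379130 - 8685/19/(-494)) = 1/(-379130 - 1/494*(-8685/19)) = 1/(-379130 + 8685/9386) = 1/(-3558505495/9386) = -9386/3558505495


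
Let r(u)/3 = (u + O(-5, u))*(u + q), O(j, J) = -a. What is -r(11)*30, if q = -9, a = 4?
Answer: -1260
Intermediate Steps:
O(j, J) = -4 (O(j, J) = -1*4 = -4)
r(u) = 3*(-9 + u)*(-4 + u) (r(u) = 3*((u - 4)*(u - 9)) = 3*((-4 + u)*(-9 + u)) = 3*((-9 + u)*(-4 + u)) = 3*(-9 + u)*(-4 + u))
-r(11)*30 = -(108 - 39*11 + 3*11²)*30 = -(108 - 429 + 3*121)*30 = -(108 - 429 + 363)*30 = -1*42*30 = -42*30 = -1260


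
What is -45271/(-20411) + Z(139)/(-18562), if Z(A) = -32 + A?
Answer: 838136325/378868982 ≈ 2.2122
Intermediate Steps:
-45271/(-20411) + Z(139)/(-18562) = -45271/(-20411) + (-32 + 139)/(-18562) = -45271*(-1/20411) + 107*(-1/18562) = 45271/20411 - 107/18562 = 838136325/378868982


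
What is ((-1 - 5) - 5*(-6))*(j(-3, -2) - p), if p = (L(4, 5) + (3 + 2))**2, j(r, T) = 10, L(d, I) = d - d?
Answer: -360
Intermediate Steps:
L(d, I) = 0
p = 25 (p = (0 + (3 + 2))**2 = (0 + 5)**2 = 5**2 = 25)
((-1 - 5) - 5*(-6))*(j(-3, -2) - p) = ((-1 - 5) - 5*(-6))*(10 - 1*25) = (-6 + 30)*(10 - 25) = 24*(-15) = -360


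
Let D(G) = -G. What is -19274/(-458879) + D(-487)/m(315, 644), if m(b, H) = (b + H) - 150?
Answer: 239066739/371233111 ≈ 0.64398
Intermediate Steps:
m(b, H) = -150 + H + b (m(b, H) = (H + b) - 150 = -150 + H + b)
-19274/(-458879) + D(-487)/m(315, 644) = -19274/(-458879) + (-1*(-487))/(-150 + 644 + 315) = -19274*(-1/458879) + 487/809 = 19274/458879 + 487*(1/809) = 19274/458879 + 487/809 = 239066739/371233111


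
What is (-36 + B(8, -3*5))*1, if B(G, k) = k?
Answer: -51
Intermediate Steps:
(-36 + B(8, -3*5))*1 = (-36 - 3*5)*1 = (-36 - 15)*1 = -51*1 = -51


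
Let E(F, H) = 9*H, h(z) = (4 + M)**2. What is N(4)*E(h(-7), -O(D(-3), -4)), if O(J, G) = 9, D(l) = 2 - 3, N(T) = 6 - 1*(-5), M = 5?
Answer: -891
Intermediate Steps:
N(T) = 11 (N(T) = 6 + 5 = 11)
D(l) = -1
h(z) = 81 (h(z) = (4 + 5)**2 = 9**2 = 81)
N(4)*E(h(-7), -O(D(-3), -4)) = 11*(9*(-1*9)) = 11*(9*(-9)) = 11*(-81) = -891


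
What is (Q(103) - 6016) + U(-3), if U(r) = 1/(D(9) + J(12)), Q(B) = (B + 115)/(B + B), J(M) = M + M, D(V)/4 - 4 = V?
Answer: -47084861/7828 ≈ -6014.9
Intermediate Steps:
D(V) = 16 + 4*V
J(M) = 2*M
Q(B) = (115 + B)/(2*B) (Q(B) = (115 + B)/((2*B)) = (115 + B)*(1/(2*B)) = (115 + B)/(2*B))
U(r) = 1/76 (U(r) = 1/((16 + 4*9) + 2*12) = 1/((16 + 36) + 24) = 1/(52 + 24) = 1/76)
(Q(103) - 6016) + U(-3) = ((½)*(115 + 103)/103 - 6016) + 1/76 = ((½)*(1/103)*218 - 6016) + 1/76 = (109/103 - 6016) + 1/76 = -619539/103 + 1/76 = -47084861/7828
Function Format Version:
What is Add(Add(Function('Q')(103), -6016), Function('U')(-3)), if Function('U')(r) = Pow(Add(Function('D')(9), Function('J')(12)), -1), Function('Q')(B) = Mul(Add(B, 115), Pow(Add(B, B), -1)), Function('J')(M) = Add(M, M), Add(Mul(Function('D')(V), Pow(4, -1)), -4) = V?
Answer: Rational(-47084861, 7828) ≈ -6014.9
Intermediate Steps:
Function('D')(V) = Add(16, Mul(4, V))
Function('J')(M) = Mul(2, M)
Function('Q')(B) = Mul(Rational(1, 2), Pow(B, -1), Add(115, B)) (Function('Q')(B) = Mul(Add(115, B), Pow(Mul(2, B), -1)) = Mul(Add(115, B), Mul(Rational(1, 2), Pow(B, -1))) = Mul(Rational(1, 2), Pow(B, -1), Add(115, B)))
Function('U')(r) = Rational(1, 76) (Function('U')(r) = Pow(Add(Add(16, Mul(4, 9)), Mul(2, 12)), -1) = Pow(Add(Add(16, 36), 24), -1) = Pow(Add(52, 24), -1) = Pow(76, -1) = Rational(1, 76))
Add(Add(Function('Q')(103), -6016), Function('U')(-3)) = Add(Add(Mul(Rational(1, 2), Pow(103, -1), Add(115, 103)), -6016), Rational(1, 76)) = Add(Add(Mul(Rational(1, 2), Rational(1, 103), 218), -6016), Rational(1, 76)) = Add(Add(Rational(109, 103), -6016), Rational(1, 76)) = Add(Rational(-619539, 103), Rational(1, 76)) = Rational(-47084861, 7828)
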